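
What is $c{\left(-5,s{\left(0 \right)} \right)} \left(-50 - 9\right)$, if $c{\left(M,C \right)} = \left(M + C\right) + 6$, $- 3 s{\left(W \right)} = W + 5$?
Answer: $\frac{118}{3} \approx 39.333$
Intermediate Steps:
$s{\left(W \right)} = - \frac{5}{3} - \frac{W}{3}$ ($s{\left(W \right)} = - \frac{W + 5}{3} = - \frac{5 + W}{3} = - \frac{5}{3} - \frac{W}{3}$)
$c{\left(M,C \right)} = 6 + C + M$ ($c{\left(M,C \right)} = \left(C + M\right) + 6 = 6 + C + M$)
$c{\left(-5,s{\left(0 \right)} \right)} \left(-50 - 9\right) = \left(6 - \frac{5}{3} - 5\right) \left(-50 - 9\right) = \left(6 + \left(- \frac{5}{3} + 0\right) - 5\right) \left(-59\right) = \left(6 - \frac{5}{3} - 5\right) \left(-59\right) = \left(- \frac{2}{3}\right) \left(-59\right) = \frac{118}{3}$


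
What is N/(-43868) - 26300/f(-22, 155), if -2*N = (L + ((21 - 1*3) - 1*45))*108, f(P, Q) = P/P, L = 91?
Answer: -288431236/10967 ≈ -26300.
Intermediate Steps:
f(P, Q) = 1
N = -3456 (N = -(91 + ((21 - 1*3) - 1*45))*108/2 = -(91 + ((21 - 3) - 45))*108/2 = -(91 + (18 - 45))*108/2 = -(91 - 27)*108/2 = -32*108 = -½*6912 = -3456)
N/(-43868) - 26300/f(-22, 155) = -3456/(-43868) - 26300/1 = -3456*(-1/43868) - 26300*1 = 864/10967 - 26300 = -288431236/10967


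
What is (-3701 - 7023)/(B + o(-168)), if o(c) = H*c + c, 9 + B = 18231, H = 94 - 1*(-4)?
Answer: -5362/795 ≈ -6.7447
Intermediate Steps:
H = 98 (H = 94 + 4 = 98)
B = 18222 (B = -9 + 18231 = 18222)
o(c) = 99*c (o(c) = 98*c + c = 99*c)
(-3701 - 7023)/(B + o(-168)) = (-3701 - 7023)/(18222 + 99*(-168)) = -10724/(18222 - 16632) = -10724/1590 = -10724*1/1590 = -5362/795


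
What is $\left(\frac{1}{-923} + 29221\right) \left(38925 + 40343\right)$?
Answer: $\frac{2137935801176}{923} \approx 2.3163 \cdot 10^{9}$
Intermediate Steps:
$\left(\frac{1}{-923} + 29221\right) \left(38925 + 40343\right) = \left(- \frac{1}{923} + 29221\right) 79268 = \frac{26970982}{923} \cdot 79268 = \frac{2137935801176}{923}$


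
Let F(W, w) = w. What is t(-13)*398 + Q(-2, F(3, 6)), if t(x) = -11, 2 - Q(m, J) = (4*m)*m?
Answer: -4392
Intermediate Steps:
Q(m, J) = 2 - 4*m² (Q(m, J) = 2 - 4*m*m = 2 - 4*m²)
t(-13)*398 + Q(-2, F(3, 6)) = -11*398 + (2 - 4*(-2)²) = -4378 + (2 - 4*4) = -4378 + (2 - 16) = -4378 - 14 = -4392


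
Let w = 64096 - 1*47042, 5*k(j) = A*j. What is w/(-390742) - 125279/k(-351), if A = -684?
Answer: -124426613813/46905451164 ≈ -2.6527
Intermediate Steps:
k(j) = -684*j/5 (k(j) = (-684*j)/5 = -684*j/5)
w = 17054 (w = 64096 - 47042 = 17054)
w/(-390742) - 125279/k(-351) = 17054/(-390742) - 125279/((-684/5*(-351))) = 17054*(-1/390742) - 125279/240084/5 = -8527/195371 - 125279*5/240084 = -8527/195371 - 626395/240084 = -124426613813/46905451164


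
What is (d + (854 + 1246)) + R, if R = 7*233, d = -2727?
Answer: 1004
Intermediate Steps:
R = 1631
(d + (854 + 1246)) + R = (-2727 + (854 + 1246)) + 1631 = (-2727 + 2100) + 1631 = -627 + 1631 = 1004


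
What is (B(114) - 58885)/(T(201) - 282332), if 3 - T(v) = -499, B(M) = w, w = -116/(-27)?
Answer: 1589779/7609410 ≈ 0.20892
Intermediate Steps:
w = 116/27 (w = -116*(-1/27) = 116/27 ≈ 4.2963)
B(M) = 116/27
T(v) = 502 (T(v) = 3 - 1*(-499) = 3 + 499 = 502)
(B(114) - 58885)/(T(201) - 282332) = (116/27 - 58885)/(502 - 282332) = -1589779/27/(-281830) = -1589779/27*(-1/281830) = 1589779/7609410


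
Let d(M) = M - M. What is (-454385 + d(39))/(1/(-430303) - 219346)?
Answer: 195523228655/94385241839 ≈ 2.0715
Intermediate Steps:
d(M) = 0
(-454385 + d(39))/(1/(-430303) - 219346) = (-454385 + 0)/(1/(-430303) - 219346) = -454385/(-1/430303 - 219346) = -454385/(-94385241839/430303) = -454385*(-430303/94385241839) = 195523228655/94385241839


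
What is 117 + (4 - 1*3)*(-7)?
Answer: 110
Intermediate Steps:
117 + (4 - 1*3)*(-7) = 117 + (4 - 3)*(-7) = 117 + 1*(-7) = 117 - 7 = 110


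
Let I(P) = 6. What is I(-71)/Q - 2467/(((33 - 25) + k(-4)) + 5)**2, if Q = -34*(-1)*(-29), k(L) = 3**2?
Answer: -1217683/238612 ≈ -5.1032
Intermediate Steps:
k(L) = 9
Q = -986 (Q = 34*(-29) = -986)
I(-71)/Q - 2467/(((33 - 25) + k(-4)) + 5)**2 = 6/(-986) - 2467/(((33 - 25) + 9) + 5)**2 = 6*(-1/986) - 2467/((8 + 9) + 5)**2 = -3/493 - 2467/(17 + 5)**2 = -3/493 - 2467/(22**2) = -3/493 - 2467/484 = -1217683/238612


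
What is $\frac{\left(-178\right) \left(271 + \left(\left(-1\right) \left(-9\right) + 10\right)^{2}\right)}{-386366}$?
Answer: $\frac{56248}{193183} \approx 0.29116$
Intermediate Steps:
$\frac{\left(-178\right) \left(271 + \left(\left(-1\right) \left(-9\right) + 10\right)^{2}\right)}{-386366} = - 178 \left(271 + \left(9 + 10\right)^{2}\right) \left(- \frac{1}{386366}\right) = - 178 \left(271 + 19^{2}\right) \left(- \frac{1}{386366}\right) = - 178 \left(271 + 361\right) \left(- \frac{1}{386366}\right) = \left(-178\right) 632 \left(- \frac{1}{386366}\right) = \left(-112496\right) \left(- \frac{1}{386366}\right) = \frac{56248}{193183}$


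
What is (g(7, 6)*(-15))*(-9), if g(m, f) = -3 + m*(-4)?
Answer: -4185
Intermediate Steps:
g(m, f) = -3 - 4*m
(g(7, 6)*(-15))*(-9) = ((-3 - 4*7)*(-15))*(-9) = ((-3 - 28)*(-15))*(-9) = -31*(-15)*(-9) = 465*(-9) = -4185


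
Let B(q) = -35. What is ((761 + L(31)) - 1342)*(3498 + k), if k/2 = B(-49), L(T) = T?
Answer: -1885400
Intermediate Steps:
k = -70 (k = 2*(-35) = -70)
((761 + L(31)) - 1342)*(3498 + k) = ((761 + 31) - 1342)*(3498 - 70) = (792 - 1342)*3428 = -550*3428 = -1885400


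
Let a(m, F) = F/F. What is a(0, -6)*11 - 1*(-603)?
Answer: 614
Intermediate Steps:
a(m, F) = 1
a(0, -6)*11 - 1*(-603) = 1*11 - 1*(-603) = 11 + 603 = 614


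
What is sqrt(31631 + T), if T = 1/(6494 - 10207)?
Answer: sqrt(436076634126)/3713 ≈ 177.85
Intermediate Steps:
T = -1/3713 (T = 1/(-3713) = -1/3713 ≈ -0.00026932)
sqrt(31631 + T) = sqrt(31631 - 1/3713) = sqrt(117445902/3713) = sqrt(436076634126)/3713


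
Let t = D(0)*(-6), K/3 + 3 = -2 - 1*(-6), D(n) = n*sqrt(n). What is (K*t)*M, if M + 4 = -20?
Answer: 0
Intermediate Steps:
M = -24 (M = -4 - 20 = -24)
D(n) = n**(3/2)
K = 3 (K = -9 + 3*(-2 - 1*(-6)) = -9 + 3*(-2 + 6) = -9 + 3*4 = -9 + 12 = 3)
t = 0 (t = 0**(3/2)*(-6) = 0*(-6) = 0)
(K*t)*M = (3*0)*(-24) = 0*(-24) = 0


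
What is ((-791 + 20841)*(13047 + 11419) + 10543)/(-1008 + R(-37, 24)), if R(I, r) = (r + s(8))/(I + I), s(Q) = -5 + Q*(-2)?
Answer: -36300984382/74595 ≈ -4.8664e+5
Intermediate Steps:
s(Q) = -5 - 2*Q
R(I, r) = (-21 + r)/(2*I) (R(I, r) = (r + (-5 - 2*8))/(I + I) = (r + (-5 - 16))/((2*I)) = (r - 21)*(1/(2*I)) = (-21 + r)*(1/(2*I)) = (-21 + r)/(2*I))
((-791 + 20841)*(13047 + 11419) + 10543)/(-1008 + R(-37, 24)) = ((-791 + 20841)*(13047 + 11419) + 10543)/(-1008 + (½)*(-21 + 24)/(-37)) = (20050*24466 + 10543)/(-1008 + (½)*(-1/37)*3) = (490543300 + 10543)/(-1008 - 3/74) = 490553843/(-74595/74) = 490553843*(-74/74595) = -36300984382/74595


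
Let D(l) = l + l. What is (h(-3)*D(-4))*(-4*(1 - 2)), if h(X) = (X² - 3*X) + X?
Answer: -480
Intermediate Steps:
D(l) = 2*l
h(X) = X² - 2*X
(h(-3)*D(-4))*(-4*(1 - 2)) = ((-3*(-2 - 3))*(2*(-4)))*(-4*(1 - 2)) = (-3*(-5)*(-8))*(-4*(-1)) = (15*(-8))*4 = -120*4 = -480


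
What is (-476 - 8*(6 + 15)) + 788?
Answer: 144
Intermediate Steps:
(-476 - 8*(6 + 15)) + 788 = (-476 - 8*21) + 788 = (-476 - 168) + 788 = -644 + 788 = 144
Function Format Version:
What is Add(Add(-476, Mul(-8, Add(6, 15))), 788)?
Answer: 144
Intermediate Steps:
Add(Add(-476, Mul(-8, Add(6, 15))), 788) = Add(Add(-476, Mul(-8, 21)), 788) = Add(Add(-476, -168), 788) = Add(-644, 788) = 144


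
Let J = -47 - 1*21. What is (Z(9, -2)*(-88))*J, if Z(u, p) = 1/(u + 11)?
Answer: 1496/5 ≈ 299.20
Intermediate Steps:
Z(u, p) = 1/(11 + u)
J = -68 (J = -47 - 21 = -68)
(Z(9, -2)*(-88))*J = (-88/(11 + 9))*(-68) = (-88/20)*(-68) = ((1/20)*(-88))*(-68) = -22/5*(-68) = 1496/5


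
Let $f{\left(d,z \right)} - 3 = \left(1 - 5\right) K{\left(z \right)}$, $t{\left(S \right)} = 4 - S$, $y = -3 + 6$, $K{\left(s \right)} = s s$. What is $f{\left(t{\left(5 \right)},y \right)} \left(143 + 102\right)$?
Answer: $-8085$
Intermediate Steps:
$K{\left(s \right)} = s^{2}$
$y = 3$
$f{\left(d,z \right)} = 3 - 4 z^{2}$ ($f{\left(d,z \right)} = 3 + \left(1 - 5\right) z^{2} = 3 - 4 z^{2}$)
$f{\left(t{\left(5 \right)},y \right)} \left(143 + 102\right) = \left(3 - 4 \cdot 3^{2}\right) \left(143 + 102\right) = \left(3 - 36\right) 245 = \left(-33\right) 245 = -8085$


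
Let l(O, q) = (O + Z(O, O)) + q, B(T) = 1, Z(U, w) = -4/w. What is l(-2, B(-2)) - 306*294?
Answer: -89963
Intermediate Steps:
l(O, q) = O + q - 4/O (l(O, q) = (O - 4/O) + q = O + q - 4/O)
l(-2, B(-2)) - 306*294 = (-2 + 1 - 4/(-2)) - 306*294 = (-2 + 1 - 4*(-½)) - 89964 = (-2 + 1 + 2) - 89964 = 1 - 89964 = -89963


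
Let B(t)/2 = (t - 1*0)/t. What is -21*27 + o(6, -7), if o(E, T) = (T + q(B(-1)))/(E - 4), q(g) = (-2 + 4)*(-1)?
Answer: -1143/2 ≈ -571.50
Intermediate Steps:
B(t) = 2 (B(t) = 2*((t - 1*0)/t) = 2*((t + 0)/t) = 2*(t/t) = 2*1 = 2)
q(g) = -2 (q(g) = 2*(-1) = -2)
o(E, T) = (-2 + T)/(-4 + E) (o(E, T) = (T - 2)/(E - 4) = (-2 + T)/(-4 + E))
-21*27 + o(6, -7) = -21*27 + (-2 - 7)/(-4 + 6) = -567 - 9/2 = -1143/2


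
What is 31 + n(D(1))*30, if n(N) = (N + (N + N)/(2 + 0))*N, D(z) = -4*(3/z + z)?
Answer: 15391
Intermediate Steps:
D(z) = -12/z - 4*z (D(z) = -4*(z + 3/z) = -12/z - 4*z)
n(N) = 2*N² (n(N) = (N + (2*N)/2)*N = (N + (2*N)*(½))*N = (N + N)*N = (2*N)*N = 2*N²)
31 + n(D(1))*30 = 31 + (2*(-12/1 - 4*1)²)*30 = 31 + (2*(-12*1 - 4)²)*30 = 31 + (2*(-12 - 4)²)*30 = 31 + (2*(-16)²)*30 = 31 + (2*256)*30 = 31 + 512*30 = 31 + 15360 = 15391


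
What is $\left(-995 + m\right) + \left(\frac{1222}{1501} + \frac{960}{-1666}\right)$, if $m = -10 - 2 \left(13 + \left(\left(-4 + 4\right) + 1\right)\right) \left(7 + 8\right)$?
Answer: $- \frac{1781427079}{1250333} \approx -1424.8$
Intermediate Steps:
$m = -430$ ($m = -10 - 2 \left(13 + \left(0 + 1\right)\right) 15 = -10 - 2 \left(13 + 1\right) 15 = -10 - 2 \cdot 14 \cdot 15 = -10 - 420 = -430$)
$\left(-995 + m\right) + \left(\frac{1222}{1501} + \frac{960}{-1666}\right) = \left(-995 - 430\right) + \left(\frac{1222}{1501} + \frac{960}{-1666}\right) = -1425 + \left(1222 \cdot \frac{1}{1501} + 960 \left(- \frac{1}{1666}\right)\right) = -1425 + \left(\frac{1222}{1501} - \frac{480}{833}\right) = -1425 + \frac{297446}{1250333} = - \frac{1781427079}{1250333}$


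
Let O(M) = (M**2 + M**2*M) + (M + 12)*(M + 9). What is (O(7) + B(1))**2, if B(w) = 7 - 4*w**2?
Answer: 488601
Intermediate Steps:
O(M) = M**2 + M**3 + (9 + M)*(12 + M) (O(M) = (M**2 + M**3) + (12 + M)*(9 + M) = (M**2 + M**3) + (9 + M)*(12 + M) = M**2 + M**3 + (9 + M)*(12 + M))
(O(7) + B(1))**2 = ((108 + 7**3 + 2*7**2 + 21*7) + (7 - 4*1**2))**2 = ((108 + 343 + 2*49 + 147) + (7 - 4*1))**2 = ((108 + 343 + 98 + 147) + (7 - 4))**2 = (696 + 3)**2 = 699**2 = 488601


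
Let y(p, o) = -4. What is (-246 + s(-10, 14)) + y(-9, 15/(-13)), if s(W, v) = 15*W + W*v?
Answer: -540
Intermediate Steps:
(-246 + s(-10, 14)) + y(-9, 15/(-13)) = (-246 - 10*(15 + 14)) - 4 = (-246 - 10*29) - 4 = (-246 - 290) - 4 = -536 - 4 = -540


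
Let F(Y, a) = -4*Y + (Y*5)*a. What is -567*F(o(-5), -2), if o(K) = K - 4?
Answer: -71442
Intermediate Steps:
o(K) = -4 + K
F(Y, a) = -4*Y + 5*Y*a (F(Y, a) = -4*Y + (5*Y)*a = -4*Y + 5*Y*a)
-567*F(o(-5), -2) = -567*(-4 - 5)*(-4 + 5*(-2)) = -(-5103)*(-4 - 10) = -(-5103)*(-14) = -567*126 = -71442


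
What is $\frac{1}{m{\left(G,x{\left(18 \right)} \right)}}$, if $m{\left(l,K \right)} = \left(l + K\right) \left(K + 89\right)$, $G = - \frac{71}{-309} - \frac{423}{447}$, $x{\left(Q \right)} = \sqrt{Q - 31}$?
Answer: $- \frac{162738498363}{227272587359102} - \frac{187140965019 i \sqrt{13}}{227272587359102} \approx -0.00071605 - 0.0029689 i$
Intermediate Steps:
$x{\left(Q \right)} = \sqrt{-31 + Q}$
$G = - \frac{32990}{46041}$ ($G = \left(-71\right) \left(- \frac{1}{309}\right) - \frac{141}{149} = \frac{71}{309} - \frac{141}{149} = - \frac{32990}{46041} \approx -0.71654$)
$m{\left(l,K \right)} = \left(89 + K\right) \left(K + l\right)$ ($m{\left(l,K \right)} = \left(K + l\right) \left(89 + K\right) = \left(89 + K\right) \left(K + l\right)$)
$\frac{1}{m{\left(G,x{\left(18 \right)} \right)}} = \frac{1}{\left(\sqrt{-31 + 18}\right)^{2} + 89 \sqrt{-31 + 18} + 89 \left(- \frac{32990}{46041}\right) + \sqrt{-31 + 18} \left(- \frac{32990}{46041}\right)} = \frac{1}{\left(\sqrt{-13}\right)^{2} + 89 \sqrt{-13} - \frac{2936110}{46041} + \sqrt{-13} \left(- \frac{32990}{46041}\right)} = \frac{1}{\left(i \sqrt{13}\right)^{2} + 89 i \sqrt{13} - \frac{2936110}{46041} + i \sqrt{13} \left(- \frac{32990}{46041}\right)} = \frac{1}{-13 + 89 i \sqrt{13} - \frac{2936110}{46041} - \frac{32990 i \sqrt{13}}{46041}} = \frac{1}{- \frac{3534643}{46041} + \frac{4064659 i \sqrt{13}}{46041}}$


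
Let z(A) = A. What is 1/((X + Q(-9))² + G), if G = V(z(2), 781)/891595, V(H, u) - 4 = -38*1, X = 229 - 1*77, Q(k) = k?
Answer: 891595/18232226121 ≈ 4.8902e-5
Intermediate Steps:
X = 152 (X = 229 - 77 = 152)
V(H, u) = -34 (V(H, u) = 4 - 38*1 = 4 - 38 = -34)
G = -34/891595 ≈ -3.8134e-5
1/((X + Q(-9))² + G) = 1/((152 - 9)² - 34/891595) = 1/(143² - 34/891595) = 1/(20449 - 34/891595) = 1/(18232226121/891595) = 891595/18232226121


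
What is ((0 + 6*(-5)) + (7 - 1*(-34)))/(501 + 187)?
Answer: 11/688 ≈ 0.015988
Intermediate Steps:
((0 + 6*(-5)) + (7 - 1*(-34)))/(501 + 187) = ((0 - 30) + (7 + 34))/688 = (-30 + 41)*(1/688) = 11*(1/688) = 11/688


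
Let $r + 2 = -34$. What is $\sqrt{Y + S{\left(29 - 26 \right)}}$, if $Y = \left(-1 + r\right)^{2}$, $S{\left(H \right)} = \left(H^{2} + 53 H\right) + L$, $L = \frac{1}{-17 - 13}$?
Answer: $\frac{7 \sqrt{28230}}{30} \approx 39.204$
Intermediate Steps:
$r = -36$ ($r = -2 - 34 = -36$)
$L = - \frac{1}{30}$ ($L = \frac{1}{-30} = - \frac{1}{30} \approx -0.033333$)
$S{\left(H \right)} = - \frac{1}{30} + H^{2} + 53 H$ ($S{\left(H \right)} = \left(H^{2} + 53 H\right) - \frac{1}{30} = - \frac{1}{30} + H^{2} + 53 H$)
$Y = 1369$ ($Y = \left(-1 - 36\right)^{2} = \left(-37\right)^{2} = 1369$)
$\sqrt{Y + S{\left(29 - 26 \right)}} = \sqrt{1369 + \left(- \frac{1}{30} + \left(29 - 26\right)^{2} + 53 \left(29 - 26\right)\right)} = \sqrt{1369 + \left(- \frac{1}{30} + 3^{2} + 53 \cdot 3\right)} = \sqrt{1369 + \left(- \frac{1}{30} + 9 + 159\right)} = \sqrt{1369 + \frac{5039}{30}} = \sqrt{\frac{46109}{30}} = \frac{7 \sqrt{28230}}{30}$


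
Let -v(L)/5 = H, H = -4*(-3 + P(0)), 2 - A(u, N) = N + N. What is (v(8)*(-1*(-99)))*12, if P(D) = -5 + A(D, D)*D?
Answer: -190080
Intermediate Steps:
A(u, N) = 2 - 2*N (A(u, N) = 2 - (N + N) = 2 - 2*N)
P(D) = -5 + D*(2 - 2*D) (P(D) = -5 + (2 - 2*D)*D = -5 + D*(2 - 2*D))
H = 32 (H = -4*(-3 + (-5 - 2*0*(-1 + 0))) = -4*(-3 + (-5 - 2*0*(-1))) = -4*(-3 + (-5 + 0)) = -4*(-3 - 5) = -4*(-8) = 32)
v(L) = -160 (v(L) = -5*32 = -160)
(v(8)*(-1*(-99)))*12 = -(-160)*(-99)*12 = -160*99*12 = -15840*12 = -190080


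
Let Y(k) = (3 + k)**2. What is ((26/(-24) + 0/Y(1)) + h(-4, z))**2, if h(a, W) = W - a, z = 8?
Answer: 17161/144 ≈ 119.17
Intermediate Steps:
((26/(-24) + 0/Y(1)) + h(-4, z))**2 = ((26/(-24) + 0/((3 + 1)**2)) + (8 - 1*(-4)))**2 = ((26*(-1/24) + 0/(4**2)) + (8 + 4))**2 = ((-13/12 + 0/16) + 12)**2 = ((-13/12 + 0*(1/16)) + 12)**2 = ((-13/12 + 0) + 12)**2 = (-13/12 + 12)**2 = (131/12)**2 = 17161/144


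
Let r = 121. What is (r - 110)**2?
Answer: 121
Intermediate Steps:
(r - 110)**2 = (121 - 110)**2 = 11**2 = 121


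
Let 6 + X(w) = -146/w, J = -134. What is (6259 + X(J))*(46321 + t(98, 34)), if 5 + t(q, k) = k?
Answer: 19421762400/67 ≈ 2.8988e+8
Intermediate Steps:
t(q, k) = -5 + k
X(w) = -6 - 146/w
(6259 + X(J))*(46321 + t(98, 34)) = (6259 + (-6 - 146/(-134)))*(46321 + (-5 + 34)) = (6259 + (-6 - 146*(-1/134)))*(46321 + 29) = (6259 + (-6 + 73/67))*46350 = (6259 - 329/67)*46350 = (419024/67)*46350 = 19421762400/67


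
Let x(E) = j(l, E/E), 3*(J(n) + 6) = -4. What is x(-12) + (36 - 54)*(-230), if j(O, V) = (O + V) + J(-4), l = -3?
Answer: 12392/3 ≈ 4130.7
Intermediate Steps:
J(n) = -22/3 (J(n) = -6 + (⅓)*(-4) = -6 - 4/3 = -22/3)
j(O, V) = -22/3 + O + V (j(O, V) = (O + V) - 22/3 = -22/3 + O + V)
x(E) = -28/3 (x(E) = -22/3 - 3 + E/E = -22/3 - 3 + 1 = -28/3)
x(-12) + (36 - 54)*(-230) = -28/3 + (36 - 54)*(-230) = -28/3 - 18*(-230) = -28/3 + 4140 = 12392/3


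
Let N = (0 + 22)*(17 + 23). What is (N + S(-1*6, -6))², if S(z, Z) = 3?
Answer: 779689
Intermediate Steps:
N = 880 (N = 22*40 = 880)
(N + S(-1*6, -6))² = (880 + 3)² = 883² = 779689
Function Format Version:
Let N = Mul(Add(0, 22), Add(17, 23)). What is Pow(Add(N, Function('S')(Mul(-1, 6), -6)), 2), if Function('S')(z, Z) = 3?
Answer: 779689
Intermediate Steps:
N = 880 (N = Mul(22, 40) = 880)
Pow(Add(N, Function('S')(Mul(-1, 6), -6)), 2) = Pow(Add(880, 3), 2) = Pow(883, 2) = 779689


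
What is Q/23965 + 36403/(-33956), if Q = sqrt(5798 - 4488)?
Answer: -36403/33956 + sqrt(1310)/23965 ≈ -1.0706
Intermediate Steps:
Q = sqrt(1310) ≈ 36.194
Q/23965 + 36403/(-33956) = sqrt(1310)/23965 + 36403/(-33956) = sqrt(1310)*(1/23965) + 36403*(-1/33956) = sqrt(1310)/23965 - 36403/33956 = -36403/33956 + sqrt(1310)/23965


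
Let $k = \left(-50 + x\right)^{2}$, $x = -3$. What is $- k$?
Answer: $-2809$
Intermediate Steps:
$k = 2809$ ($k = \left(-50 - 3\right)^{2} = \left(-53\right)^{2} = 2809$)
$- k = \left(-1\right) 2809 = -2809$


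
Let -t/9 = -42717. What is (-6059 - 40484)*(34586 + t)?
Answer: -19503332177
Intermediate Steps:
t = 384453 (t = -9*(-42717) = 384453)
(-6059 - 40484)*(34586 + t) = (-6059 - 40484)*(34586 + 384453) = -46543*419039 = -19503332177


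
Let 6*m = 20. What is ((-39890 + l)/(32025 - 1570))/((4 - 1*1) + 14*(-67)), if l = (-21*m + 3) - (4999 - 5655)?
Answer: 39301/28475425 ≈ 0.0013802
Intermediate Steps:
m = 10/3 (m = (1/6)*20 = 10/3 ≈ 3.3333)
l = 589 (l = (-21*10/3 + 3) - (4999 - 5655) = (-70 + 3) - 1*(-656) = -67 + 656 = 589)
((-39890 + l)/(32025 - 1570))/((4 - 1*1) + 14*(-67)) = ((-39890 + 589)/(32025 - 1570))/((4 - 1*1) + 14*(-67)) = (-39301/30455)/((4 - 1) - 938) = (-39301*1/30455)/(3 - 938) = -39301/30455/(-935) = -39301/30455*(-1/935) = 39301/28475425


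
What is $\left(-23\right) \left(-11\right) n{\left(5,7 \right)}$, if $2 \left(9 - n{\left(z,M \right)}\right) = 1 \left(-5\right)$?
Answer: $\frac{5819}{2} \approx 2909.5$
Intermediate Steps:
$n{\left(z,M \right)} = \frac{23}{2}$ ($n{\left(z,M \right)} = 9 - \frac{1 \left(-5\right)}{2} = 9 - - \frac{5}{2} = 9 + \frac{5}{2} = \frac{23}{2}$)
$\left(-23\right) \left(-11\right) n{\left(5,7 \right)} = \left(-23\right) \left(-11\right) \frac{23}{2} = 253 \cdot \frac{23}{2} = \frac{5819}{2}$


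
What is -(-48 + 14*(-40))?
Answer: 608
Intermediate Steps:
-(-48 + 14*(-40)) = -(-48 - 560) = -1*(-608) = 608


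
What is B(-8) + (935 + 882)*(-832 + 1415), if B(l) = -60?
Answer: 1059251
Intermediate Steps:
B(-8) + (935 + 882)*(-832 + 1415) = -60 + (935 + 882)*(-832 + 1415) = -60 + 1817*583 = -60 + 1059311 = 1059251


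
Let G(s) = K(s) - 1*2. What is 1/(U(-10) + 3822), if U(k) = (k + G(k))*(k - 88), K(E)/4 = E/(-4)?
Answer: 1/4018 ≈ 0.00024888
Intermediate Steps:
K(E) = -E (K(E) = 4*(E/(-4)) = 4*(E*(-¼)) = 4*(-E/4) = -E)
G(s) = -2 - s (G(s) = -s - 1*2 = -s - 2 = -2 - s)
U(k) = 176 - 2*k (U(k) = (k + (-2 - k))*(k - 88) = -2*(-88 + k) = 176 - 2*k)
1/(U(-10) + 3822) = 1/((176 - 2*(-10)) + 3822) = 1/((176 + 20) + 3822) = 1/(196 + 3822) = 1/4018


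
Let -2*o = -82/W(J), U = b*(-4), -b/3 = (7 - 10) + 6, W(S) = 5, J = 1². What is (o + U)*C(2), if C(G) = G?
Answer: 442/5 ≈ 88.400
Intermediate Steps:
J = 1
b = -9 (b = -3*((7 - 10) + 6) = -3*(-3 + 6) = -3*3 = -9)
U = 36 (U = -9*(-4) = 36)
o = 41/5 (o = -(-41)/5 = -½*(-82/5) = 41/5 ≈ 8.2000)
(o + U)*C(2) = (41/5 + 36)*2 = (221/5)*2 = 442/5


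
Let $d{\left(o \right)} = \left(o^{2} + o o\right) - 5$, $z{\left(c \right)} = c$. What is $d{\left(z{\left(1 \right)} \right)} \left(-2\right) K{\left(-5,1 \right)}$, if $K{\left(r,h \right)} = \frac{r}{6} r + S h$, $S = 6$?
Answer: $61$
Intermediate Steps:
$d{\left(o \right)} = -5 + 2 o^{2}$ ($d{\left(o \right)} = \left(o^{2} + o^{2}\right) - 5 = 2 o^{2} - 5 = -5 + 2 o^{2}$)
$K{\left(r,h \right)} = 6 h + \frac{r^{2}}{6}$ ($K{\left(r,h \right)} = \frac{r}{6} r + 6 h = \frac{r^{2}}{6} + 6 h = 6 h + \frac{r^{2}}{6}$)
$d{\left(z{\left(1 \right)} \right)} \left(-2\right) K{\left(-5,1 \right)} = \left(-5 + 2 \cdot 1^{2}\right) \left(-2\right) \left(6 \cdot 1 + \frac{\left(-5\right)^{2}}{6}\right) = \left(-5 + 2 \cdot 1\right) \left(-2\right) \left(6 + \frac{1}{6} \cdot 25\right) = \left(-5 + 2\right) \left(-2\right) \left(6 + \frac{25}{6}\right) = \left(-3\right) \left(-2\right) \frac{61}{6} = 6 \cdot \frac{61}{6} = 61$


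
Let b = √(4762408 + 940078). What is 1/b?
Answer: √5702486/5702486 ≈ 0.00041876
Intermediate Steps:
b = √5702486 ≈ 2388.0
1/b = 1/(√5702486) = √5702486/5702486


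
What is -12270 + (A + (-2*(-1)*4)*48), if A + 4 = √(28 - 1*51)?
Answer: -11890 + I*√23 ≈ -11890.0 + 4.7958*I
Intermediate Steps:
A = -4 + I*√23 (A = -4 + √(28 - 1*51) = -4 + √(28 - 51) = -4 + √(-23) = -4 + I*√23 ≈ -4.0 + 4.7958*I)
-12270 + (A + (-2*(-1)*4)*48) = -12270 + ((-4 + I*√23) + (-2*(-1)*4)*48) = -12270 + ((-4 + I*√23) + (2*4)*48) = -12270 + ((-4 + I*√23) + 8*48) = -12270 + ((-4 + I*√23) + 384) = -12270 + (380 + I*√23) = -11890 + I*√23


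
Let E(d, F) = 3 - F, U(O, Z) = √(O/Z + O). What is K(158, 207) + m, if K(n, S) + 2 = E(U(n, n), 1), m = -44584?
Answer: -44584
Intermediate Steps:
U(O, Z) = √(O + O/Z)
K(n, S) = 0 (K(n, S) = -2 + (3 - 1*1) = -2 + (3 - 1) = -2 + 2 = 0)
K(158, 207) + m = 0 - 44584 = -44584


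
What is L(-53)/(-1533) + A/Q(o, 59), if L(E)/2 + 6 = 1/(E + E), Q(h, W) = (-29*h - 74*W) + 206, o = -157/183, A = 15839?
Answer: -33574456802/8783330289 ≈ -3.8225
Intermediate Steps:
o = -157/183 (o = -157*1/183 = -157/183 ≈ -0.85792)
Q(h, W) = 206 - 74*W - 29*h (Q(h, W) = (-74*W - 29*h) + 206 = 206 - 74*W - 29*h)
L(E) = -12 + 1/E (L(E) = -12 + 2/(E + E) = -12 + 2/((2*E)) = -12 + 2*(1/(2*E)) = -12 + 1/E)
L(-53)/(-1533) + A/Q(o, 59) = (-12 + 1/(-53))/(-1533) + 15839/(206 - 74*59 - 29*(-157/183)) = (-12 - 1/53)*(-1/1533) + 15839/(206 - 4366 + 4553/183) = -637/53*(-1/1533) + 15839/(-756727/183) = 91/11607 + 15839*(-183/756727) = 91/11607 - 2898537/756727 = -33574456802/8783330289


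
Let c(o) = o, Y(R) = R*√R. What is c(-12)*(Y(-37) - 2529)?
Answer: 30348 + 444*I*√37 ≈ 30348.0 + 2700.7*I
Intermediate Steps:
Y(R) = R^(3/2)
c(-12)*(Y(-37) - 2529) = -12*((-37)^(3/2) - 2529) = -12*(-37*I*√37 - 2529) = -12*(-2529 - 37*I*√37) = 30348 + 444*I*√37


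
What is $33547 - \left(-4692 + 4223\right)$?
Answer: $34016$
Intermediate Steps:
$33547 - \left(-4692 + 4223\right) = 33547 - -469 = 33547 + 469 = 34016$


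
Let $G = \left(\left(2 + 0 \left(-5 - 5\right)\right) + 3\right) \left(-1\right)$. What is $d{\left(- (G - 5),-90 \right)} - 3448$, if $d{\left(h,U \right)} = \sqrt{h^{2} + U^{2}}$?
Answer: $-3448 + 10 \sqrt{82} \approx -3357.4$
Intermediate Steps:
$G = -5$ ($G = \left(\left(2 + 0 \left(-10\right)\right) + 3\right) \left(-1\right) = \left(\left(2 + 0\right) + 3\right) \left(-1\right) = \left(2 + 3\right) \left(-1\right) = 5 \left(-1\right) = -5$)
$d{\left(h,U \right)} = \sqrt{U^{2} + h^{2}}$
$d{\left(- (G - 5),-90 \right)} - 3448 = \sqrt{\left(-90\right)^{2} + \left(- (-5 - 5)\right)^{2}} - 3448 = \sqrt{8100 + \left(\left(-1\right) \left(-10\right)\right)^{2}} - 3448 = \sqrt{8100 + 10^{2}} - 3448 = \sqrt{8100 + 100} - 3448 = \sqrt{8200} - 3448 = 10 \sqrt{82} - 3448 = -3448 + 10 \sqrt{82}$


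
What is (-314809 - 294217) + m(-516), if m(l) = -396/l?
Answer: -26188085/43 ≈ -6.0903e+5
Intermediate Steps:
(-314809 - 294217) + m(-516) = (-314809 - 294217) - 396/(-516) = -609026 - 396*(-1/516) = -609026 + 33/43 = -26188085/43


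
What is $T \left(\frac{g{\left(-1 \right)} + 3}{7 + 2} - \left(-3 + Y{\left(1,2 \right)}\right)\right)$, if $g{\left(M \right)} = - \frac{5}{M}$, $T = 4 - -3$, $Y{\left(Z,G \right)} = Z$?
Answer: $\frac{182}{9} \approx 20.222$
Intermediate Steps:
$T = 7$ ($T = 4 + 3 = 7$)
$T \left(\frac{g{\left(-1 \right)} + 3}{7 + 2} - \left(-3 + Y{\left(1,2 \right)}\right)\right) = 7 \left(\frac{- \frac{5}{-1} + 3}{7 + 2} + \left(\left(-1\right) 1 + 3\right)\right) = 7 \left(\frac{\left(-5\right) \left(-1\right) + 3}{9} + \left(-1 + 3\right)\right) = 7 \left(\left(5 + 3\right) \frac{1}{9} + 2\right) = 7 \left(8 \cdot \frac{1}{9} + 2\right) = 7 \left(\frac{8}{9} + 2\right) = 7 \cdot \frac{26}{9} = \frac{182}{9}$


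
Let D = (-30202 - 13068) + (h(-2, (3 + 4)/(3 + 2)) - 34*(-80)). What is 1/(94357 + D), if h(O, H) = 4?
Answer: 1/53811 ≈ 1.8584e-5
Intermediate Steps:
D = -40546 (D = (-30202 - 13068) + (4 - 34*(-80)) = -43270 + (4 + 2720) = -43270 + 2724 = -40546)
1/(94357 + D) = 1/(94357 - 40546) = 1/53811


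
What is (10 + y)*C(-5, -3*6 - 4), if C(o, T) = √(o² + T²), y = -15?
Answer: -5*√509 ≈ -112.81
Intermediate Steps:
C(o, T) = √(T² + o²)
(10 + y)*C(-5, -3*6 - 4) = (10 - 15)*√((-3*6 - 4)² + (-5)²) = -5*√((-18 - 4)² + 25) = -5*√((-22)² + 25) = -5*√(484 + 25) = -5*√509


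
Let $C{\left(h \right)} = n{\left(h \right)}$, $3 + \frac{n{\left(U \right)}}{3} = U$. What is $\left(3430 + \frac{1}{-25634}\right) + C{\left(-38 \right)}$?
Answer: $\frac{84771637}{25634} \approx 3307.0$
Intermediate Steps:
$n{\left(U \right)} = -9 + 3 U$
$C{\left(h \right)} = -9 + 3 h$
$\left(3430 + \frac{1}{-25634}\right) + C{\left(-38 \right)} = \left(3430 + \frac{1}{-25634}\right) + \left(-9 + 3 \left(-38\right)\right) = \left(3430 - \frac{1}{25634}\right) - 123 = \frac{87924619}{25634} - 123 = \frac{84771637}{25634}$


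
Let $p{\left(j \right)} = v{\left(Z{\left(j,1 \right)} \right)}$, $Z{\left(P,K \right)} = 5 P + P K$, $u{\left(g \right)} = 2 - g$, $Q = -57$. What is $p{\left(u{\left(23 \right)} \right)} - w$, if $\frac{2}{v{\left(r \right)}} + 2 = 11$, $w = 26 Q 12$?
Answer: $\frac{160058}{9} \approx 17784.0$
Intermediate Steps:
$Z{\left(P,K \right)} = 5 P + K P$
$w = -17784$ ($w = 26 \left(-57\right) 12 = \left(-1482\right) 12 = -17784$)
$v{\left(r \right)} = \frac{2}{9}$ ($v{\left(r \right)} = \frac{2}{-2 + 11} = \frac{2}{9}$)
$p{\left(j \right)} = \frac{2}{9}$
$p{\left(u{\left(23 \right)} \right)} - w = \frac{2}{9} - -17784 = \frac{2}{9} + 17784 = \frac{160058}{9}$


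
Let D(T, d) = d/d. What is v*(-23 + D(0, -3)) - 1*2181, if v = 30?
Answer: -2841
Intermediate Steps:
D(T, d) = 1
v*(-23 + D(0, -3)) - 1*2181 = 30*(-23 + 1) - 1*2181 = 30*(-22) - 2181 = -660 - 2181 = -2841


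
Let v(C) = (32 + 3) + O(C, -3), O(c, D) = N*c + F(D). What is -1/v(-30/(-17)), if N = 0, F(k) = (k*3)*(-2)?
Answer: -1/53 ≈ -0.018868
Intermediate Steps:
F(k) = -6*k (F(k) = (3*k)*(-2) = -6*k)
O(c, D) = -6*D (O(c, D) = 0*c - 6*D = 0 - 6*D = -6*D)
v(C) = 53 (v(C) = (32 + 3) - 6*(-3) = 35 + 18 = 53)
-1/v(-30/(-17)) = -1/53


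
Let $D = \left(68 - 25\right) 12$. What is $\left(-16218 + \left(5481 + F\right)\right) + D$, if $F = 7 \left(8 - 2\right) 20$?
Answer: $-9381$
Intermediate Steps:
$F = 840$ ($F = 7 \cdot 6 \cdot 20 = 42 \cdot 20 = 840$)
$D = 516$ ($D = 43 \cdot 12 = 516$)
$\left(-16218 + \left(5481 + F\right)\right) + D = \left(-16218 + \left(5481 + 840\right)\right) + 516 = \left(-16218 + 6321\right) + 516 = -9897 + 516 = -9381$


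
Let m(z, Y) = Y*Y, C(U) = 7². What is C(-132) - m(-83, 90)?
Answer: -8051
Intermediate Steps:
C(U) = 49
m(z, Y) = Y²
C(-132) - m(-83, 90) = 49 - 1*90² = 49 - 1*8100 = 49 - 8100 = -8051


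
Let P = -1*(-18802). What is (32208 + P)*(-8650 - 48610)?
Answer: -2920832600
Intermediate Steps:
P = 18802
(32208 + P)*(-8650 - 48610) = (32208 + 18802)*(-8650 - 48610) = 51010*(-57260) = -2920832600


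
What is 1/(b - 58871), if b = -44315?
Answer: -1/103186 ≈ -9.6912e-6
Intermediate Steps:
1/(b - 58871) = 1/(-44315 - 58871) = 1/(-103186) = -1/103186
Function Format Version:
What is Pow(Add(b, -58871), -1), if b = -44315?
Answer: Rational(-1, 103186) ≈ -9.6912e-6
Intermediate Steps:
Pow(Add(b, -58871), -1) = Pow(Add(-44315, -58871), -1) = Pow(-103186, -1) = Rational(-1, 103186)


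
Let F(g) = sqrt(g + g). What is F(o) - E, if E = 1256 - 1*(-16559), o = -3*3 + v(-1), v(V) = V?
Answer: -17815 + 2*I*sqrt(5) ≈ -17815.0 + 4.4721*I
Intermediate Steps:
o = -10 (o = -3*3 - 1 = -9 - 1 = -10)
F(g) = sqrt(2)*sqrt(g) (F(g) = sqrt(2*g) = sqrt(2)*sqrt(g))
E = 17815 (E = 1256 + 16559 = 17815)
F(o) - E = sqrt(2)*sqrt(-10) - 1*17815 = sqrt(2)*(I*sqrt(10)) - 17815 = 2*I*sqrt(5) - 17815 = -17815 + 2*I*sqrt(5)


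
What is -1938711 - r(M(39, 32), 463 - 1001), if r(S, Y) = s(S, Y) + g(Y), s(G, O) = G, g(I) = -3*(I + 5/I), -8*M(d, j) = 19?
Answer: -4175574349/2152 ≈ -1.9403e+6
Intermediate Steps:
M(d, j) = -19/8 (M(d, j) = -⅛*19 = -19/8)
g(I) = -15/I - 3*I
r(S, Y) = S - 15/Y - 3*Y (r(S, Y) = S + (-15/Y - 3*Y) = S - 15/Y - 3*Y)
-1938711 - r(M(39, 32), 463 - 1001) = -1938711 - (-19/8 - 15/(463 - 1001) - 3*(463 - 1001)) = -1938711 - (-19/8 - 15/(-538) - 3*(-538)) = -1938711 - (-19/8 - 15*(-1/538) + 1614) = -1938711 - (-19/8 + 15/538 + 1614) = -1938711 - 1*3468277/2152 = -1938711 - 3468277/2152 = -4175574349/2152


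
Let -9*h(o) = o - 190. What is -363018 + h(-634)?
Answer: -3266338/9 ≈ -3.6293e+5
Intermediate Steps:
h(o) = 190/9 - o/9 (h(o) = -(o - 190)/9 = -(-190 + o)/9 = 190/9 - o/9)
-363018 + h(-634) = -363018 + (190/9 - ⅑*(-634)) = -363018 + (190/9 + 634/9) = -363018 + 824/9 = -3266338/9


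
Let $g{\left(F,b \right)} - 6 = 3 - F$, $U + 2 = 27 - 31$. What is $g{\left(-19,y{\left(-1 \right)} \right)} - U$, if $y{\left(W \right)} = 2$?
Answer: $34$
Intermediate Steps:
$U = -6$ ($U = -2 + \left(27 - 31\right) = -2 - 4 = -6$)
$g{\left(F,b \right)} = 9 - F$ ($g{\left(F,b \right)} = 6 - \left(-3 + F\right) = 9 - F$)
$g{\left(-19,y{\left(-1 \right)} \right)} - U = \left(9 - -19\right) - -6 = \left(9 + 19\right) + 6 = 28 + 6 = 34$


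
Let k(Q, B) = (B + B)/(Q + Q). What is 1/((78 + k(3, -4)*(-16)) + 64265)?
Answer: 3/193093 ≈ 1.5537e-5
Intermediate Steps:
k(Q, B) = B/Q (k(Q, B) = (2*B)/((2*Q)) = (2*B)*(1/(2*Q)) = B/Q)
1/((78 + k(3, -4)*(-16)) + 64265) = 1/((78 - 4/3*(-16)) + 64265) = 1/((78 + 64/3) + 64265) = 1/(298/3 + 64265) = 1/(193093/3) = 3/193093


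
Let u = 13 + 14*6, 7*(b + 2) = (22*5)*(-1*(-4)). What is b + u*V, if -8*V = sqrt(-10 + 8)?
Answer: 426/7 - 97*I*sqrt(2)/8 ≈ 60.857 - 17.147*I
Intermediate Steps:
V = -I*sqrt(2)/8 (V = -sqrt(-10 + 8)/8 = -I*sqrt(2)/8 ≈ -0.17678*I)
b = 426/7 (b = -2 + ((22*5)*(-1*(-4)))/7 = -2 + (110*4)/7 = -2 + (1/7)*440 = -2 + 440/7 = 426/7 ≈ 60.857)
u = 97 (u = 13 + 84 = 97)
b + u*V = 426/7 + 97*(-I*sqrt(2)/8) = 426/7 - 97*I*sqrt(2)/8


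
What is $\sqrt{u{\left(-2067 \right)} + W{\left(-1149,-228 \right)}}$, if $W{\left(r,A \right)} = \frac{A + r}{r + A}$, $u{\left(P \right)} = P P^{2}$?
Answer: $i \sqrt{8831234762} \approx 93975.0 i$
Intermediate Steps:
$u{\left(P \right)} = P^{3}$
$W{\left(r,A \right)} = 1$ ($W{\left(r,A \right)} = \frac{A + r}{A + r} = 1$)
$\sqrt{u{\left(-2067 \right)} + W{\left(-1149,-228 \right)}} = \sqrt{\left(-2067\right)^{3} + 1} = \sqrt{-8831234763 + 1} = \sqrt{-8831234762} = i \sqrt{8831234762}$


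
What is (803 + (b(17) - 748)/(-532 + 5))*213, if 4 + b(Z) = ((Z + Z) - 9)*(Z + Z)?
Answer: 90116679/527 ≈ 1.7100e+5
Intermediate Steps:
b(Z) = -4 + 2*Z*(-9 + 2*Z) (b(Z) = -4 + ((Z + Z) - 9)*(Z + Z) = -4 + (2*Z - 9)*(2*Z) = -4 + (-9 + 2*Z)*(2*Z) = -4 + 2*Z*(-9 + 2*Z))
(803 + (b(17) - 748)/(-532 + 5))*213 = (803 + ((-4 - 18*17 + 4*17²) - 748)/(-532 + 5))*213 = (803 + ((-4 - 306 + 4*289) - 748)/(-527))*213 = (803 + ((-4 - 306 + 1156) - 748)*(-1/527))*213 = (803 + (846 - 748)*(-1/527))*213 = (803 + 98*(-1/527))*213 = (803 - 98/527)*213 = (423083/527)*213 = 90116679/527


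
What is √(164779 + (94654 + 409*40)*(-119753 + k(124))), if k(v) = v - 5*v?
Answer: I*√13349157707 ≈ 1.1554e+5*I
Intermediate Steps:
k(v) = -4*v
√(164779 + (94654 + 409*40)*(-119753 + k(124))) = √(164779 + (94654 + 409*40)*(-119753 - 4*124)) = √(164779 + (94654 + 16360)*(-119753 - 496)) = √(164779 + 111014*(-120249)) = √(164779 - 13349322486) = √(-13349157707) = I*√13349157707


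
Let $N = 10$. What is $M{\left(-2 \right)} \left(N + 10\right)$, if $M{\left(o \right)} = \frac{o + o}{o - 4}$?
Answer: $\frac{40}{3} \approx 13.333$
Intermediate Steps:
$M{\left(o \right)} = \frac{2 o}{-4 + o}$
$M{\left(-2 \right)} \left(N + 10\right) = 2 \left(-2\right) \frac{1}{-4 - 2} \left(10 + 10\right) = 2 \left(-2\right) \frac{1}{-6} \cdot 20 = 2 \left(-2\right) \left(- \frac{1}{6}\right) 20 = \frac{2}{3} \cdot 20 = \frac{40}{3}$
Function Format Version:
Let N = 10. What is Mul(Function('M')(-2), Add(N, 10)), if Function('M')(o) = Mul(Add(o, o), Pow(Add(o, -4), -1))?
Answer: Rational(40, 3) ≈ 13.333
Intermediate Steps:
Function('M')(o) = Mul(2, o, Pow(Add(-4, o), -1)) (Function('M')(o) = Mul(Mul(2, o), Pow(Add(-4, o), -1)) = Mul(2, o, Pow(Add(-4, o), -1)))
Mul(Function('M')(-2), Add(N, 10)) = Mul(Mul(2, -2, Pow(Add(-4, -2), -1)), Add(10, 10)) = Mul(Mul(2, -2, Pow(-6, -1)), 20) = Mul(Mul(2, -2, Rational(-1, 6)), 20) = Mul(Rational(2, 3), 20) = Rational(40, 3)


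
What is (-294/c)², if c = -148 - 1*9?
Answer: 86436/24649 ≈ 3.5067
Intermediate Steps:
c = -157 (c = -148 - 9 = -157)
(-294/c)² = (-294/(-157))² = (-294*(-1/157))² = (294/157)² = 86436/24649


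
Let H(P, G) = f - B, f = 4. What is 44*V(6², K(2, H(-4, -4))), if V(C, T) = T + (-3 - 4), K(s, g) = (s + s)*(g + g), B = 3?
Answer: 44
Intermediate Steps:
H(P, G) = 1 (H(P, G) = 4 - 1*3 = 4 - 3 = 1)
K(s, g) = 4*g*s (K(s, g) = (2*s)*(2*g) = 4*g*s)
V(C, T) = -7 + T (V(C, T) = T - 7 = -7 + T)
44*V(6², K(2, H(-4, -4))) = 44*(-7 + 4*1*2) = 44*(-7 + 8) = 44*1 = 44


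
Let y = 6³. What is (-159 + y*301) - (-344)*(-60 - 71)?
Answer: 19793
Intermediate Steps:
y = 216
(-159 + y*301) - (-344)*(-60 - 71) = (-159 + 216*301) - (-344)*(-60 - 71) = (-159 + 65016) - (-344)*(-131) = 64857 - 1*45064 = 64857 - 45064 = 19793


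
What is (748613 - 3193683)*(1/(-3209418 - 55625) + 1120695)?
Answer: -8946798095356921880/3265043 ≈ -2.7402e+12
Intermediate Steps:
(748613 - 3193683)*(1/(-3209418 - 55625) + 1120695) = -2445070*(1/(-3265043) + 1120695) = -2445070*(-1/3265043 + 1120695) = -2445070*3659117364884/3265043 = -8946798095356921880/3265043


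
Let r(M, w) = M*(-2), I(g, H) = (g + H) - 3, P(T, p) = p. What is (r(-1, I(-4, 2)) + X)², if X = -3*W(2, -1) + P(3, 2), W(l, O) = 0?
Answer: 16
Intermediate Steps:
I(g, H) = -3 + H + g (I(g, H) = (H + g) - 3 = -3 + H + g)
r(M, w) = -2*M
X = 2 (X = -3*0 + 2 = 0 + 2 = 2)
(r(-1, I(-4, 2)) + X)² = (-2*(-1) + 2)² = (2 + 2)² = 4² = 16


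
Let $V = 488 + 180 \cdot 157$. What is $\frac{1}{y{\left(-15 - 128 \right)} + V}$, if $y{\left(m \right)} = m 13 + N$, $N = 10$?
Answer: $\frac{1}{26899} \approx 3.7176 \cdot 10^{-5}$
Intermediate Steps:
$y{\left(m \right)} = 10 + 13 m$ ($y{\left(m \right)} = m 13 + 10 = 13 m + 10 = 10 + 13 m$)
$V = 28748$ ($V = 488 + 28260 = 28748$)
$\frac{1}{y{\left(-15 - 128 \right)} + V} = \frac{1}{\left(10 + 13 \left(-15 - 128\right)\right) + 28748} = \frac{1}{\left(10 + 13 \left(-143\right)\right) + 28748} = \frac{1}{\left(10 - 1859\right) + 28748} = \frac{1}{-1849 + 28748} = \frac{1}{26899}$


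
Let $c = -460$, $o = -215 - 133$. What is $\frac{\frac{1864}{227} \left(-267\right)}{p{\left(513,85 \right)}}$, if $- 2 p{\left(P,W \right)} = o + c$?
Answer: $- \frac{124422}{22927} \approx -5.4269$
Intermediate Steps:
$o = -348$
$p{\left(P,W \right)} = 404$ ($p{\left(P,W \right)} = - \frac{-348 - 460}{2} = \left(- \frac{1}{2}\right) \left(-808\right) = 404$)
$\frac{\frac{1864}{227} \left(-267\right)}{p{\left(513,85 \right)}} = \frac{\frac{1864}{227} \left(-267\right)}{404} = 1864 \cdot \frac{1}{227} \left(-267\right) \frac{1}{404} = \frac{1864}{227} \left(-267\right) \frac{1}{404} = \left(- \frac{497688}{227}\right) \frac{1}{404} = - \frac{124422}{22927}$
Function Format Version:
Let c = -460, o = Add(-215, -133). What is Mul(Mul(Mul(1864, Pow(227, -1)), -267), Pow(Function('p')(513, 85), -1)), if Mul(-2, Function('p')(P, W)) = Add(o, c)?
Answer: Rational(-124422, 22927) ≈ -5.4269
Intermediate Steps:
o = -348
Function('p')(P, W) = 404 (Function('p')(P, W) = Mul(Rational(-1, 2), Add(-348, -460)) = Mul(Rational(-1, 2), -808) = 404)
Mul(Mul(Mul(1864, Pow(227, -1)), -267), Pow(Function('p')(513, 85), -1)) = Mul(Mul(Mul(1864, Pow(227, -1)), -267), Pow(404, -1)) = Mul(Mul(Mul(1864, Rational(1, 227)), -267), Rational(1, 404)) = Mul(Mul(Rational(1864, 227), -267), Rational(1, 404)) = Mul(Rational(-497688, 227), Rational(1, 404)) = Rational(-124422, 22927)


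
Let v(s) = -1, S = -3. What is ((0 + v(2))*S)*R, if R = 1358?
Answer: 4074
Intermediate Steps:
((0 + v(2))*S)*R = ((0 - 1)*(-3))*1358 = -1*(-3)*1358 = 3*1358 = 4074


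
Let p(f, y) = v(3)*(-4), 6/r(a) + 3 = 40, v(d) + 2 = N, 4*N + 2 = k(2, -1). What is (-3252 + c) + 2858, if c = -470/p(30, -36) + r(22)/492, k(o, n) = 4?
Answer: -4299175/9102 ≈ -472.33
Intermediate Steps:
N = 1/2 (N = -1/2 + (1/4)*4 = -1/2 + 1 = 1/2 ≈ 0.50000)
v(d) = -3/2 (v(d) = -2 + 1/2 = -3/2)
r(a) = 6/37 (r(a) = 6/(-3 + 40) = 6/37)
p(f, y) = 6 (p(f, y) = -3/2*(-4) = 6)
c = -712987/9102 (c = -470/6 + (6/37)/492 = -470*1/6 + (6/37)*(1/492) = -235/3 + 1/3034 = -712987/9102 ≈ -78.333)
(-3252 + c) + 2858 = (-3252 - 712987/9102) + 2858 = -30312691/9102 + 2858 = -4299175/9102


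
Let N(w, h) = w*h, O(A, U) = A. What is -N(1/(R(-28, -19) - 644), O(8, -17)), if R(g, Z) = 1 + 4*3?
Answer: 8/631 ≈ 0.012678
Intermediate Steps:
R(g, Z) = 13 (R(g, Z) = 1 + 12 = 13)
N(w, h) = h*w
-N(1/(R(-28, -19) - 644), O(8, -17)) = -8/(13 - 644) = -8/(-631) = -8*(-1)/631 = -1*(-8/631) = 8/631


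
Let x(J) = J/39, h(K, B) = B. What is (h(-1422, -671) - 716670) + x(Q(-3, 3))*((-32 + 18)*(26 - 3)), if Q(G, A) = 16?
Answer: -27981451/39 ≈ -7.1747e+5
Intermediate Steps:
x(J) = J/39 (x(J) = J*(1/39) = J/39)
(h(-1422, -671) - 716670) + x(Q(-3, 3))*((-32 + 18)*(26 - 3)) = (-671 - 716670) + ((1/39)*16)*((-32 + 18)*(26 - 3)) = -717341 + 16*(-14*23)/39 = -717341 + (16/39)*(-322) = -717341 - 5152/39 = -27981451/39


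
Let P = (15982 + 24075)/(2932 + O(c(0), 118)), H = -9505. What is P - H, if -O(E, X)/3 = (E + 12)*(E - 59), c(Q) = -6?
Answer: 39029567/4102 ≈ 9514.8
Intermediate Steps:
O(E, X) = -3*(-59 + E)*(12 + E) (O(E, X) = -3*(E + 12)*(E - 59) = -3*(12 + E)*(-59 + E) = -3*(-59 + E)*(12 + E))
P = 40057/4102 (P = (15982 + 24075)/(2932 + (2124 - 3*(-6)² + 141*(-6))) = 40057/(2932 + (2124 - 3*36 - 846)) = 40057/(2932 + (2124 - 108 - 846)) = 40057/(2932 + 1170) = 40057/4102 ≈ 9.7652)
P - H = 40057/4102 - 1*(-9505) = 40057/4102 + 9505 = 39029567/4102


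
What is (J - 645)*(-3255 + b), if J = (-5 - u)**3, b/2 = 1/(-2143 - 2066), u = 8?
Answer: 38936244074/4209 ≈ 9.2507e+6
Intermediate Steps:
b = -2/4209 (b = 2/(-2143 - 2066) = 2/(-4209) = 2*(-1/4209) = -2/4209 ≈ -0.00047517)
J = -2197 (J = (-5 - 1*8)**3 = (-5 - 8)**3 = (-13)**3 = -2197)
(J - 645)*(-3255 + b) = (-2197 - 645)*(-3255 - 2/4209) = -2842*(-13700297/4209) = 38936244074/4209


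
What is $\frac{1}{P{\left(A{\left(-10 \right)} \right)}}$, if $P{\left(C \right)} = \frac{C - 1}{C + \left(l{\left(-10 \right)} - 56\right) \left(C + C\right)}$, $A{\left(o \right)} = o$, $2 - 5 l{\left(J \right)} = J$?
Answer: $- \frac{1062}{11} \approx -96.545$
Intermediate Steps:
$l{\left(J \right)} = \frac{2}{5} - \frac{J}{5}$
$P{\left(C \right)} = - \frac{5 \left(-1 + C\right)}{531 C}$ ($P{\left(C \right)} = \frac{C - 1}{C + \left(\left(\frac{2}{5} - -2\right) - 56\right) \left(C + C\right)} = \frac{-1 + C}{C + \left(\left(\frac{2}{5} + 2\right) - 56\right) 2 C} = \frac{-1 + C}{C + \left(\frac{12}{5} - 56\right) 2 C} = \frac{-1 + C}{C - \frac{268 \cdot 2 C}{5}} = \frac{-1 + C}{C - \frac{536 C}{5}} = \frac{-1 + C}{\left(- \frac{531}{5}\right) C} = \left(-1 + C\right) \left(- \frac{5}{531 C}\right) = - \frac{5 \left(-1 + C\right)}{531 C}$)
$\frac{1}{P{\left(A{\left(-10 \right)} \right)}} = \frac{1}{\frac{5}{531} \frac{1}{-10} \left(1 - -10\right)} = \frac{1}{\frac{5}{531} \left(- \frac{1}{10}\right) \left(1 + 10\right)} = \frac{1}{\frac{5}{531} \left(- \frac{1}{10}\right) 11} = \frac{1}{- \frac{11}{1062}} = - \frac{1062}{11}$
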